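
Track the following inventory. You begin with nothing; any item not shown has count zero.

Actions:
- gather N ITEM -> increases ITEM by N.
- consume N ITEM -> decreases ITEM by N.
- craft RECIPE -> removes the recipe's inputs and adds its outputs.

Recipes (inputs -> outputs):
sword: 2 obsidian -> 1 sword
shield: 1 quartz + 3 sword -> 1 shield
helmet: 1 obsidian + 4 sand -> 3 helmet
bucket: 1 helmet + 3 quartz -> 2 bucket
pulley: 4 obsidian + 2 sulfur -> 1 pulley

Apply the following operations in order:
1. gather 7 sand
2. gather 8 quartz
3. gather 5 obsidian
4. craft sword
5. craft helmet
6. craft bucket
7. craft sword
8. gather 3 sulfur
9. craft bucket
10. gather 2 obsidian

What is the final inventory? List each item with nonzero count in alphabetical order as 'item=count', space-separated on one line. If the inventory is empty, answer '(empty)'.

After 1 (gather 7 sand): sand=7
After 2 (gather 8 quartz): quartz=8 sand=7
After 3 (gather 5 obsidian): obsidian=5 quartz=8 sand=7
After 4 (craft sword): obsidian=3 quartz=8 sand=7 sword=1
After 5 (craft helmet): helmet=3 obsidian=2 quartz=8 sand=3 sword=1
After 6 (craft bucket): bucket=2 helmet=2 obsidian=2 quartz=5 sand=3 sword=1
After 7 (craft sword): bucket=2 helmet=2 quartz=5 sand=3 sword=2
After 8 (gather 3 sulfur): bucket=2 helmet=2 quartz=5 sand=3 sulfur=3 sword=2
After 9 (craft bucket): bucket=4 helmet=1 quartz=2 sand=3 sulfur=3 sword=2
After 10 (gather 2 obsidian): bucket=4 helmet=1 obsidian=2 quartz=2 sand=3 sulfur=3 sword=2

Answer: bucket=4 helmet=1 obsidian=2 quartz=2 sand=3 sulfur=3 sword=2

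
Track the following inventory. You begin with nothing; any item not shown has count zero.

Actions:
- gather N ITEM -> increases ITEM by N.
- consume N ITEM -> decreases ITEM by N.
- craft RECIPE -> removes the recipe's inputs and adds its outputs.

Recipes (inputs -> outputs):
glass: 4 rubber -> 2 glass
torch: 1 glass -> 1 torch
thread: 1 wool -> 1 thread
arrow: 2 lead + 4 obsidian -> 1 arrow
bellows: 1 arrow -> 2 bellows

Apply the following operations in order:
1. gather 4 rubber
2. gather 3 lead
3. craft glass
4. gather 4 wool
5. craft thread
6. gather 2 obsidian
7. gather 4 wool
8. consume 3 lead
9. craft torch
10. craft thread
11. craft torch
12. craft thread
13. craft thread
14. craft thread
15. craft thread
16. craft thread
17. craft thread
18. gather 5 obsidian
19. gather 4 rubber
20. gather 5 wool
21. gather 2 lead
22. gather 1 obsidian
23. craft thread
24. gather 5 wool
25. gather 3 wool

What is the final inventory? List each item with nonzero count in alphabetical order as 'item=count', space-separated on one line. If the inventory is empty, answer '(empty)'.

Answer: lead=2 obsidian=8 rubber=4 thread=9 torch=2 wool=12

Derivation:
After 1 (gather 4 rubber): rubber=4
After 2 (gather 3 lead): lead=3 rubber=4
After 3 (craft glass): glass=2 lead=3
After 4 (gather 4 wool): glass=2 lead=3 wool=4
After 5 (craft thread): glass=2 lead=3 thread=1 wool=3
After 6 (gather 2 obsidian): glass=2 lead=3 obsidian=2 thread=1 wool=3
After 7 (gather 4 wool): glass=2 lead=3 obsidian=2 thread=1 wool=7
After 8 (consume 3 lead): glass=2 obsidian=2 thread=1 wool=7
After 9 (craft torch): glass=1 obsidian=2 thread=1 torch=1 wool=7
After 10 (craft thread): glass=1 obsidian=2 thread=2 torch=1 wool=6
After 11 (craft torch): obsidian=2 thread=2 torch=2 wool=6
After 12 (craft thread): obsidian=2 thread=3 torch=2 wool=5
After 13 (craft thread): obsidian=2 thread=4 torch=2 wool=4
After 14 (craft thread): obsidian=2 thread=5 torch=2 wool=3
After 15 (craft thread): obsidian=2 thread=6 torch=2 wool=2
After 16 (craft thread): obsidian=2 thread=7 torch=2 wool=1
After 17 (craft thread): obsidian=2 thread=8 torch=2
After 18 (gather 5 obsidian): obsidian=7 thread=8 torch=2
After 19 (gather 4 rubber): obsidian=7 rubber=4 thread=8 torch=2
After 20 (gather 5 wool): obsidian=7 rubber=4 thread=8 torch=2 wool=5
After 21 (gather 2 lead): lead=2 obsidian=7 rubber=4 thread=8 torch=2 wool=5
After 22 (gather 1 obsidian): lead=2 obsidian=8 rubber=4 thread=8 torch=2 wool=5
After 23 (craft thread): lead=2 obsidian=8 rubber=4 thread=9 torch=2 wool=4
After 24 (gather 5 wool): lead=2 obsidian=8 rubber=4 thread=9 torch=2 wool=9
After 25 (gather 3 wool): lead=2 obsidian=8 rubber=4 thread=9 torch=2 wool=12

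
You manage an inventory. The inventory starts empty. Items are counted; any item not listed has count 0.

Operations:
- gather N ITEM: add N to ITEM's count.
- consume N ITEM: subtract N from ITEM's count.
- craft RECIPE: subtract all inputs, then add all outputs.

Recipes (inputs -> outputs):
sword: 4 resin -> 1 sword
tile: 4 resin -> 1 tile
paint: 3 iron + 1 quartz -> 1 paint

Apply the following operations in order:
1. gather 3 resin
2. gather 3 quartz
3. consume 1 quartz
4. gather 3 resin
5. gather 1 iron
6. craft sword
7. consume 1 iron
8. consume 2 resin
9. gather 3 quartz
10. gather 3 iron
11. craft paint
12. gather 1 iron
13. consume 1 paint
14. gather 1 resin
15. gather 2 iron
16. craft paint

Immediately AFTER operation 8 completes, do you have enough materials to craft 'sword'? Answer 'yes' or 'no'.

After 1 (gather 3 resin): resin=3
After 2 (gather 3 quartz): quartz=3 resin=3
After 3 (consume 1 quartz): quartz=2 resin=3
After 4 (gather 3 resin): quartz=2 resin=6
After 5 (gather 1 iron): iron=1 quartz=2 resin=6
After 6 (craft sword): iron=1 quartz=2 resin=2 sword=1
After 7 (consume 1 iron): quartz=2 resin=2 sword=1
After 8 (consume 2 resin): quartz=2 sword=1

Answer: no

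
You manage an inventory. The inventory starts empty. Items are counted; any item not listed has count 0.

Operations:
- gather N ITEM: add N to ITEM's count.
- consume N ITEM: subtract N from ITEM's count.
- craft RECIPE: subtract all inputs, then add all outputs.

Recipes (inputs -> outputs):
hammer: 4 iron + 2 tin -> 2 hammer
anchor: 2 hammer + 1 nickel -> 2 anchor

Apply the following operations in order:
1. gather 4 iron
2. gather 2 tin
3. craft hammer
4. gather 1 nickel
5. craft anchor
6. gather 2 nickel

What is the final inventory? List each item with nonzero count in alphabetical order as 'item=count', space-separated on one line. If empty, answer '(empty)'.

After 1 (gather 4 iron): iron=4
After 2 (gather 2 tin): iron=4 tin=2
After 3 (craft hammer): hammer=2
After 4 (gather 1 nickel): hammer=2 nickel=1
After 5 (craft anchor): anchor=2
After 6 (gather 2 nickel): anchor=2 nickel=2

Answer: anchor=2 nickel=2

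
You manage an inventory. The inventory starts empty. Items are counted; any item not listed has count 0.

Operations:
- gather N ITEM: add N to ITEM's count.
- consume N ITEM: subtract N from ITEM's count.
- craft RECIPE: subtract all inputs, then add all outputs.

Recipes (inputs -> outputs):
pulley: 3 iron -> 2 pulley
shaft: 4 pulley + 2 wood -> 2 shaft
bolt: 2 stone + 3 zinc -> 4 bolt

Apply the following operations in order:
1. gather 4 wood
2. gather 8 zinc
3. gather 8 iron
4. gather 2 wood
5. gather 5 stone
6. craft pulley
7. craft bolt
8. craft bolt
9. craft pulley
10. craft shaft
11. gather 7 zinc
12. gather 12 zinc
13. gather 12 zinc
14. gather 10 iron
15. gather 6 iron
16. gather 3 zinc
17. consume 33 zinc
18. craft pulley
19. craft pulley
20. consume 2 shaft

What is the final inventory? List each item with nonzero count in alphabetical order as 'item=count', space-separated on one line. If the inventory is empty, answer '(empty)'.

After 1 (gather 4 wood): wood=4
After 2 (gather 8 zinc): wood=4 zinc=8
After 3 (gather 8 iron): iron=8 wood=4 zinc=8
After 4 (gather 2 wood): iron=8 wood=6 zinc=8
After 5 (gather 5 stone): iron=8 stone=5 wood=6 zinc=8
After 6 (craft pulley): iron=5 pulley=2 stone=5 wood=6 zinc=8
After 7 (craft bolt): bolt=4 iron=5 pulley=2 stone=3 wood=6 zinc=5
After 8 (craft bolt): bolt=8 iron=5 pulley=2 stone=1 wood=6 zinc=2
After 9 (craft pulley): bolt=8 iron=2 pulley=4 stone=1 wood=6 zinc=2
After 10 (craft shaft): bolt=8 iron=2 shaft=2 stone=1 wood=4 zinc=2
After 11 (gather 7 zinc): bolt=8 iron=2 shaft=2 stone=1 wood=4 zinc=9
After 12 (gather 12 zinc): bolt=8 iron=2 shaft=2 stone=1 wood=4 zinc=21
After 13 (gather 12 zinc): bolt=8 iron=2 shaft=2 stone=1 wood=4 zinc=33
After 14 (gather 10 iron): bolt=8 iron=12 shaft=2 stone=1 wood=4 zinc=33
After 15 (gather 6 iron): bolt=8 iron=18 shaft=2 stone=1 wood=4 zinc=33
After 16 (gather 3 zinc): bolt=8 iron=18 shaft=2 stone=1 wood=4 zinc=36
After 17 (consume 33 zinc): bolt=8 iron=18 shaft=2 stone=1 wood=4 zinc=3
After 18 (craft pulley): bolt=8 iron=15 pulley=2 shaft=2 stone=1 wood=4 zinc=3
After 19 (craft pulley): bolt=8 iron=12 pulley=4 shaft=2 stone=1 wood=4 zinc=3
After 20 (consume 2 shaft): bolt=8 iron=12 pulley=4 stone=1 wood=4 zinc=3

Answer: bolt=8 iron=12 pulley=4 stone=1 wood=4 zinc=3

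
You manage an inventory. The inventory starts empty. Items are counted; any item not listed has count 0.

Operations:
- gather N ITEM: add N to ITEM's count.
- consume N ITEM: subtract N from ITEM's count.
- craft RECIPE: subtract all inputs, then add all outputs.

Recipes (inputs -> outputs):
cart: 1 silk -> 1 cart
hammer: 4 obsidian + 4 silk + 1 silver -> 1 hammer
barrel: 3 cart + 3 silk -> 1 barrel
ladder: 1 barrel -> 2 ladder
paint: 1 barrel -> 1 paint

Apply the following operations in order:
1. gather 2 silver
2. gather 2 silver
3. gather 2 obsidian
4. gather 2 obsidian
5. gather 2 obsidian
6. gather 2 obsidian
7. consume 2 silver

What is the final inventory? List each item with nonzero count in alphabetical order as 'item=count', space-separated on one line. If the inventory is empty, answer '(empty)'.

After 1 (gather 2 silver): silver=2
After 2 (gather 2 silver): silver=4
After 3 (gather 2 obsidian): obsidian=2 silver=4
After 4 (gather 2 obsidian): obsidian=4 silver=4
After 5 (gather 2 obsidian): obsidian=6 silver=4
After 6 (gather 2 obsidian): obsidian=8 silver=4
After 7 (consume 2 silver): obsidian=8 silver=2

Answer: obsidian=8 silver=2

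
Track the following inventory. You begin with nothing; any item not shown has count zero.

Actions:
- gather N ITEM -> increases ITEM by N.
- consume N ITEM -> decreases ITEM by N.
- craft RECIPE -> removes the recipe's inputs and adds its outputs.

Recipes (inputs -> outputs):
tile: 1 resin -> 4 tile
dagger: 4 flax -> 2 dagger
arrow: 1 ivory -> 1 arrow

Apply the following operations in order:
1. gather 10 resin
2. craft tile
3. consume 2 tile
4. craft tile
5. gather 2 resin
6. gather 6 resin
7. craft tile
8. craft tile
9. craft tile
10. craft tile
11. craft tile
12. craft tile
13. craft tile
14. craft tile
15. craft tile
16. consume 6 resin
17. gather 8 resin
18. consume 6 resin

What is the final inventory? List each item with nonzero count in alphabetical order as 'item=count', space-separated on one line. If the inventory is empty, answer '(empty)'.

Answer: resin=3 tile=42

Derivation:
After 1 (gather 10 resin): resin=10
After 2 (craft tile): resin=9 tile=4
After 3 (consume 2 tile): resin=9 tile=2
After 4 (craft tile): resin=8 tile=6
After 5 (gather 2 resin): resin=10 tile=6
After 6 (gather 6 resin): resin=16 tile=6
After 7 (craft tile): resin=15 tile=10
After 8 (craft tile): resin=14 tile=14
After 9 (craft tile): resin=13 tile=18
After 10 (craft tile): resin=12 tile=22
After 11 (craft tile): resin=11 tile=26
After 12 (craft tile): resin=10 tile=30
After 13 (craft tile): resin=9 tile=34
After 14 (craft tile): resin=8 tile=38
After 15 (craft tile): resin=7 tile=42
After 16 (consume 6 resin): resin=1 tile=42
After 17 (gather 8 resin): resin=9 tile=42
After 18 (consume 6 resin): resin=3 tile=42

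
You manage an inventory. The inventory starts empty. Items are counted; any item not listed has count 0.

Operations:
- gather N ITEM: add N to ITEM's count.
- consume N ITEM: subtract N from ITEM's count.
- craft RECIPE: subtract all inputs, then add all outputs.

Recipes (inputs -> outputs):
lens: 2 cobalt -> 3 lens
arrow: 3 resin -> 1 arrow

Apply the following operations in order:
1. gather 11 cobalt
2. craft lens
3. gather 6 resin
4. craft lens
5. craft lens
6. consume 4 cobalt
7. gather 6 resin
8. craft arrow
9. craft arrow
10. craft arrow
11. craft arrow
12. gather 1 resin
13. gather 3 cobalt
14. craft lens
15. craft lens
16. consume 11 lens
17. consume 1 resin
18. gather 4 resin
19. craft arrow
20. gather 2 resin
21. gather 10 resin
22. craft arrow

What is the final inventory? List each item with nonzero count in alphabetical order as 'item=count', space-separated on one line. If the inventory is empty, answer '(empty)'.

After 1 (gather 11 cobalt): cobalt=11
After 2 (craft lens): cobalt=9 lens=3
After 3 (gather 6 resin): cobalt=9 lens=3 resin=6
After 4 (craft lens): cobalt=7 lens=6 resin=6
After 5 (craft lens): cobalt=5 lens=9 resin=6
After 6 (consume 4 cobalt): cobalt=1 lens=9 resin=6
After 7 (gather 6 resin): cobalt=1 lens=9 resin=12
After 8 (craft arrow): arrow=1 cobalt=1 lens=9 resin=9
After 9 (craft arrow): arrow=2 cobalt=1 lens=9 resin=6
After 10 (craft arrow): arrow=3 cobalt=1 lens=9 resin=3
After 11 (craft arrow): arrow=4 cobalt=1 lens=9
After 12 (gather 1 resin): arrow=4 cobalt=1 lens=9 resin=1
After 13 (gather 3 cobalt): arrow=4 cobalt=4 lens=9 resin=1
After 14 (craft lens): arrow=4 cobalt=2 lens=12 resin=1
After 15 (craft lens): arrow=4 lens=15 resin=1
After 16 (consume 11 lens): arrow=4 lens=4 resin=1
After 17 (consume 1 resin): arrow=4 lens=4
After 18 (gather 4 resin): arrow=4 lens=4 resin=4
After 19 (craft arrow): arrow=5 lens=4 resin=1
After 20 (gather 2 resin): arrow=5 lens=4 resin=3
After 21 (gather 10 resin): arrow=5 lens=4 resin=13
After 22 (craft arrow): arrow=6 lens=4 resin=10

Answer: arrow=6 lens=4 resin=10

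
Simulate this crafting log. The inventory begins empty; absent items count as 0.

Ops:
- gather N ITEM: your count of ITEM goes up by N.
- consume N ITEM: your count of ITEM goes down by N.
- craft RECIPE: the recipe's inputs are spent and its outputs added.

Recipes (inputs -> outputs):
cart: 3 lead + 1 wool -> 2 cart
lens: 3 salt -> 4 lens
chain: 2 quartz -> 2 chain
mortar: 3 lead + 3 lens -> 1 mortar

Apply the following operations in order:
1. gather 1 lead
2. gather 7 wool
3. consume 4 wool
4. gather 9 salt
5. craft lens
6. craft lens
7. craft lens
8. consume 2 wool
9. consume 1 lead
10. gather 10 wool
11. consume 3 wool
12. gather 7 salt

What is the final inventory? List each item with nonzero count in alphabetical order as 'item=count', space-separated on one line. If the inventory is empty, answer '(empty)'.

Answer: lens=12 salt=7 wool=8

Derivation:
After 1 (gather 1 lead): lead=1
After 2 (gather 7 wool): lead=1 wool=7
After 3 (consume 4 wool): lead=1 wool=3
After 4 (gather 9 salt): lead=1 salt=9 wool=3
After 5 (craft lens): lead=1 lens=4 salt=6 wool=3
After 6 (craft lens): lead=1 lens=8 salt=3 wool=3
After 7 (craft lens): lead=1 lens=12 wool=3
After 8 (consume 2 wool): lead=1 lens=12 wool=1
After 9 (consume 1 lead): lens=12 wool=1
After 10 (gather 10 wool): lens=12 wool=11
After 11 (consume 3 wool): lens=12 wool=8
After 12 (gather 7 salt): lens=12 salt=7 wool=8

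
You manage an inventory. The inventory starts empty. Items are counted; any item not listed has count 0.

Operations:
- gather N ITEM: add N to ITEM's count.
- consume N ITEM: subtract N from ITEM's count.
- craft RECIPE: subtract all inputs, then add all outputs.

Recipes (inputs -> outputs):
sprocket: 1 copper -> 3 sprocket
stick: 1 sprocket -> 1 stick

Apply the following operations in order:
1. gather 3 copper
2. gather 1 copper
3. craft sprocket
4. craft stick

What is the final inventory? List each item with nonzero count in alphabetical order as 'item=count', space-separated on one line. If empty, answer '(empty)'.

After 1 (gather 3 copper): copper=3
After 2 (gather 1 copper): copper=4
After 3 (craft sprocket): copper=3 sprocket=3
After 4 (craft stick): copper=3 sprocket=2 stick=1

Answer: copper=3 sprocket=2 stick=1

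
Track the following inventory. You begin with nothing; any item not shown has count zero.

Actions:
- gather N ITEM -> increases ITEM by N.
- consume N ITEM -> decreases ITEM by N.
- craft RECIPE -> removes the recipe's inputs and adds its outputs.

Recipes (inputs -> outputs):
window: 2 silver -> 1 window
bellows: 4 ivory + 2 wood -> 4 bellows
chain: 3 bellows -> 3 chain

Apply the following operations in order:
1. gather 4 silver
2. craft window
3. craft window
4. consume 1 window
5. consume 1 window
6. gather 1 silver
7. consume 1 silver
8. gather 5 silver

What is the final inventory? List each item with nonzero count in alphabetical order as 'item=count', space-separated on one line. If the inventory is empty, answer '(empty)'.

After 1 (gather 4 silver): silver=4
After 2 (craft window): silver=2 window=1
After 3 (craft window): window=2
After 4 (consume 1 window): window=1
After 5 (consume 1 window): (empty)
After 6 (gather 1 silver): silver=1
After 7 (consume 1 silver): (empty)
After 8 (gather 5 silver): silver=5

Answer: silver=5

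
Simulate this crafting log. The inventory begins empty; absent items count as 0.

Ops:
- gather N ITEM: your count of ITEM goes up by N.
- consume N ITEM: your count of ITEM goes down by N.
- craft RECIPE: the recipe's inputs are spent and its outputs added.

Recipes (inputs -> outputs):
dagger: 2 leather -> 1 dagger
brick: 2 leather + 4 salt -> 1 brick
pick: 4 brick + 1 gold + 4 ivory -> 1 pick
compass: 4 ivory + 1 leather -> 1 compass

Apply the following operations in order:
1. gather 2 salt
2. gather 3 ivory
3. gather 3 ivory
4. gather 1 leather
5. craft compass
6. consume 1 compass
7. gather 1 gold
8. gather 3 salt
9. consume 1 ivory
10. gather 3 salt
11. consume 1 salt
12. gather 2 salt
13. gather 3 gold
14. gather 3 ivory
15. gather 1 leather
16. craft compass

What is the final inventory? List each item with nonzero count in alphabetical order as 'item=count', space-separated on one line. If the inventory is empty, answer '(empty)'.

After 1 (gather 2 salt): salt=2
After 2 (gather 3 ivory): ivory=3 salt=2
After 3 (gather 3 ivory): ivory=6 salt=2
After 4 (gather 1 leather): ivory=6 leather=1 salt=2
After 5 (craft compass): compass=1 ivory=2 salt=2
After 6 (consume 1 compass): ivory=2 salt=2
After 7 (gather 1 gold): gold=1 ivory=2 salt=2
After 8 (gather 3 salt): gold=1 ivory=2 salt=5
After 9 (consume 1 ivory): gold=1 ivory=1 salt=5
After 10 (gather 3 salt): gold=1 ivory=1 salt=8
After 11 (consume 1 salt): gold=1 ivory=1 salt=7
After 12 (gather 2 salt): gold=1 ivory=1 salt=9
After 13 (gather 3 gold): gold=4 ivory=1 salt=9
After 14 (gather 3 ivory): gold=4 ivory=4 salt=9
After 15 (gather 1 leather): gold=4 ivory=4 leather=1 salt=9
After 16 (craft compass): compass=1 gold=4 salt=9

Answer: compass=1 gold=4 salt=9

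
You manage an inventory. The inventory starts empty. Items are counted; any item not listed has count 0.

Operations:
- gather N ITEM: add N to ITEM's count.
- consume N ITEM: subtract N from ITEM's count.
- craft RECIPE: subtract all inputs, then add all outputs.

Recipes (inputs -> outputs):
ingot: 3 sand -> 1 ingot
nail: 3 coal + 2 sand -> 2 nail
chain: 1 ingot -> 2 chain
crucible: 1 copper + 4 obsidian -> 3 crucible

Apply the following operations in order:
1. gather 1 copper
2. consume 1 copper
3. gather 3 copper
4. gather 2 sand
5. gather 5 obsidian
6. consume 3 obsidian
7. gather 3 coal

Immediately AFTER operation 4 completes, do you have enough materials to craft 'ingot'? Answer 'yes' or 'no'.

Answer: no

Derivation:
After 1 (gather 1 copper): copper=1
After 2 (consume 1 copper): (empty)
After 3 (gather 3 copper): copper=3
After 4 (gather 2 sand): copper=3 sand=2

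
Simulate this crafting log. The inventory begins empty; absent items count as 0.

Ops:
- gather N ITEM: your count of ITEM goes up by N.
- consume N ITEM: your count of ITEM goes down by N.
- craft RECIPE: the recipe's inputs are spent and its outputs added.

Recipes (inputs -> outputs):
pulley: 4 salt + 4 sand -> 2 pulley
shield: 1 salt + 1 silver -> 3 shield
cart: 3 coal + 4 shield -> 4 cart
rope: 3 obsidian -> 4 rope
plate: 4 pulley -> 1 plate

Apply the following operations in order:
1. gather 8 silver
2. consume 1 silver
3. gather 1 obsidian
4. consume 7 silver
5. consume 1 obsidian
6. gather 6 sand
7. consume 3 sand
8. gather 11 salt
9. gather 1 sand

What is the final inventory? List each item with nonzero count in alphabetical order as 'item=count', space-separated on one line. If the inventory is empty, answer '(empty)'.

After 1 (gather 8 silver): silver=8
After 2 (consume 1 silver): silver=7
After 3 (gather 1 obsidian): obsidian=1 silver=7
After 4 (consume 7 silver): obsidian=1
After 5 (consume 1 obsidian): (empty)
After 6 (gather 6 sand): sand=6
After 7 (consume 3 sand): sand=3
After 8 (gather 11 salt): salt=11 sand=3
After 9 (gather 1 sand): salt=11 sand=4

Answer: salt=11 sand=4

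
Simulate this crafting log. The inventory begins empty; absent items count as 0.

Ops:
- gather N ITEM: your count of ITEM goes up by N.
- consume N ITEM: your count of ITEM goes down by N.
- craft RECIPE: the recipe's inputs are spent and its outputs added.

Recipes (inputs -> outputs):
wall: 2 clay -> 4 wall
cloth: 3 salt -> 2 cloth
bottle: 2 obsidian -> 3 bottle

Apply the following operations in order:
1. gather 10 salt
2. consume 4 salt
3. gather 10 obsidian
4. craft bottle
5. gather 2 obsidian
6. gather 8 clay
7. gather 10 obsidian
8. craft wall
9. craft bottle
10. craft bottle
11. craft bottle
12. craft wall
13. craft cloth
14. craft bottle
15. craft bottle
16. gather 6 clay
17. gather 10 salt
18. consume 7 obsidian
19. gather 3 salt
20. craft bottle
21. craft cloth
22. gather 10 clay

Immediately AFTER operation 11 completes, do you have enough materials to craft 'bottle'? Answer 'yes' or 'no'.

Answer: yes

Derivation:
After 1 (gather 10 salt): salt=10
After 2 (consume 4 salt): salt=6
After 3 (gather 10 obsidian): obsidian=10 salt=6
After 4 (craft bottle): bottle=3 obsidian=8 salt=6
After 5 (gather 2 obsidian): bottle=3 obsidian=10 salt=6
After 6 (gather 8 clay): bottle=3 clay=8 obsidian=10 salt=6
After 7 (gather 10 obsidian): bottle=3 clay=8 obsidian=20 salt=6
After 8 (craft wall): bottle=3 clay=6 obsidian=20 salt=6 wall=4
After 9 (craft bottle): bottle=6 clay=6 obsidian=18 salt=6 wall=4
After 10 (craft bottle): bottle=9 clay=6 obsidian=16 salt=6 wall=4
After 11 (craft bottle): bottle=12 clay=6 obsidian=14 salt=6 wall=4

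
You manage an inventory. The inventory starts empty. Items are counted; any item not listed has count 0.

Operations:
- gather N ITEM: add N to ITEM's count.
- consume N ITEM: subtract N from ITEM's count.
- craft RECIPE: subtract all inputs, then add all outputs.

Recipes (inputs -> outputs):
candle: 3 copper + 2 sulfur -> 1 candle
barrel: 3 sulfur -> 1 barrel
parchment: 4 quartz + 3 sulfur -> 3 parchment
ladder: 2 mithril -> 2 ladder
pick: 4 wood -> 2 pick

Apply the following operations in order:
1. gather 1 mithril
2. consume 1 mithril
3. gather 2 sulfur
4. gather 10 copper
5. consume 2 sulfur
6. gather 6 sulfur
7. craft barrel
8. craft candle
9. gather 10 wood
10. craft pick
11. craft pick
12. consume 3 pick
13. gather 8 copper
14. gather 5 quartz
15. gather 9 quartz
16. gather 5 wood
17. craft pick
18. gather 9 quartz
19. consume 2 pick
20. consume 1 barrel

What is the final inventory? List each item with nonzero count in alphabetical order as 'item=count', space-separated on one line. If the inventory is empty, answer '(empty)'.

Answer: candle=1 copper=15 pick=1 quartz=23 sulfur=1 wood=3

Derivation:
After 1 (gather 1 mithril): mithril=1
After 2 (consume 1 mithril): (empty)
After 3 (gather 2 sulfur): sulfur=2
After 4 (gather 10 copper): copper=10 sulfur=2
After 5 (consume 2 sulfur): copper=10
After 6 (gather 6 sulfur): copper=10 sulfur=6
After 7 (craft barrel): barrel=1 copper=10 sulfur=3
After 8 (craft candle): barrel=1 candle=1 copper=7 sulfur=1
After 9 (gather 10 wood): barrel=1 candle=1 copper=7 sulfur=1 wood=10
After 10 (craft pick): barrel=1 candle=1 copper=7 pick=2 sulfur=1 wood=6
After 11 (craft pick): barrel=1 candle=1 copper=7 pick=4 sulfur=1 wood=2
After 12 (consume 3 pick): barrel=1 candle=1 copper=7 pick=1 sulfur=1 wood=2
After 13 (gather 8 copper): barrel=1 candle=1 copper=15 pick=1 sulfur=1 wood=2
After 14 (gather 5 quartz): barrel=1 candle=1 copper=15 pick=1 quartz=5 sulfur=1 wood=2
After 15 (gather 9 quartz): barrel=1 candle=1 copper=15 pick=1 quartz=14 sulfur=1 wood=2
After 16 (gather 5 wood): barrel=1 candle=1 copper=15 pick=1 quartz=14 sulfur=1 wood=7
After 17 (craft pick): barrel=1 candle=1 copper=15 pick=3 quartz=14 sulfur=1 wood=3
After 18 (gather 9 quartz): barrel=1 candle=1 copper=15 pick=3 quartz=23 sulfur=1 wood=3
After 19 (consume 2 pick): barrel=1 candle=1 copper=15 pick=1 quartz=23 sulfur=1 wood=3
After 20 (consume 1 barrel): candle=1 copper=15 pick=1 quartz=23 sulfur=1 wood=3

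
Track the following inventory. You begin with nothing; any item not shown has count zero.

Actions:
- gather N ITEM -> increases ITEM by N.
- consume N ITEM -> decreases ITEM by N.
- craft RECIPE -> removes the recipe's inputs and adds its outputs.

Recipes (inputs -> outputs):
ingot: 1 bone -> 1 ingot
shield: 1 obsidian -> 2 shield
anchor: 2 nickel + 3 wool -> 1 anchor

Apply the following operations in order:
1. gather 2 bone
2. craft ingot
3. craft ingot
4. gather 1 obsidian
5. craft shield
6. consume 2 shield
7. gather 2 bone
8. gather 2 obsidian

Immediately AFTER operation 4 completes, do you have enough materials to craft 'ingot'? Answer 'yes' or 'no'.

After 1 (gather 2 bone): bone=2
After 2 (craft ingot): bone=1 ingot=1
After 3 (craft ingot): ingot=2
After 4 (gather 1 obsidian): ingot=2 obsidian=1

Answer: no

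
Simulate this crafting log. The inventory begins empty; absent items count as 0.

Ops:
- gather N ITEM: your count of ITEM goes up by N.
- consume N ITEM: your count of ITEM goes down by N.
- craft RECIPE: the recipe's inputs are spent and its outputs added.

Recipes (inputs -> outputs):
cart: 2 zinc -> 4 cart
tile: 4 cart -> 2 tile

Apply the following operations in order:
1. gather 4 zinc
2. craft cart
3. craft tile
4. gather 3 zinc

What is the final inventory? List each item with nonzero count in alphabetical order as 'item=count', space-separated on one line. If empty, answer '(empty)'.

After 1 (gather 4 zinc): zinc=4
After 2 (craft cart): cart=4 zinc=2
After 3 (craft tile): tile=2 zinc=2
After 4 (gather 3 zinc): tile=2 zinc=5

Answer: tile=2 zinc=5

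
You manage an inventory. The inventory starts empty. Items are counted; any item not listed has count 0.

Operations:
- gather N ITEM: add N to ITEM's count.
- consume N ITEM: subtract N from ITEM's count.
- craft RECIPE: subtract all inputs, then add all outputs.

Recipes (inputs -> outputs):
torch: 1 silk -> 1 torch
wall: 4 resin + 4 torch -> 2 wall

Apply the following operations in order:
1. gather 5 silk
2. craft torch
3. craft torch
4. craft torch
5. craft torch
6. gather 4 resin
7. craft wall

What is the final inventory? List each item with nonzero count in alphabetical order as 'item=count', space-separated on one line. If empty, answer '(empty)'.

Answer: silk=1 wall=2

Derivation:
After 1 (gather 5 silk): silk=5
After 2 (craft torch): silk=4 torch=1
After 3 (craft torch): silk=3 torch=2
After 4 (craft torch): silk=2 torch=3
After 5 (craft torch): silk=1 torch=4
After 6 (gather 4 resin): resin=4 silk=1 torch=4
After 7 (craft wall): silk=1 wall=2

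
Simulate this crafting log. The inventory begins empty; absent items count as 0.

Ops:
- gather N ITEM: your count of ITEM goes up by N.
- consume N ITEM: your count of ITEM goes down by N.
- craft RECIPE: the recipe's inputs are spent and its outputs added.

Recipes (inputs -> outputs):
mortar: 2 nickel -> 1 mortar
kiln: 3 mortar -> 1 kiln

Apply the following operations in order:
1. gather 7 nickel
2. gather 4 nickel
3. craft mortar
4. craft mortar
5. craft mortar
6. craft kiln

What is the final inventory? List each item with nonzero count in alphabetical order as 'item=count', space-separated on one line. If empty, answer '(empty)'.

Answer: kiln=1 nickel=5

Derivation:
After 1 (gather 7 nickel): nickel=7
After 2 (gather 4 nickel): nickel=11
After 3 (craft mortar): mortar=1 nickel=9
After 4 (craft mortar): mortar=2 nickel=7
After 5 (craft mortar): mortar=3 nickel=5
After 6 (craft kiln): kiln=1 nickel=5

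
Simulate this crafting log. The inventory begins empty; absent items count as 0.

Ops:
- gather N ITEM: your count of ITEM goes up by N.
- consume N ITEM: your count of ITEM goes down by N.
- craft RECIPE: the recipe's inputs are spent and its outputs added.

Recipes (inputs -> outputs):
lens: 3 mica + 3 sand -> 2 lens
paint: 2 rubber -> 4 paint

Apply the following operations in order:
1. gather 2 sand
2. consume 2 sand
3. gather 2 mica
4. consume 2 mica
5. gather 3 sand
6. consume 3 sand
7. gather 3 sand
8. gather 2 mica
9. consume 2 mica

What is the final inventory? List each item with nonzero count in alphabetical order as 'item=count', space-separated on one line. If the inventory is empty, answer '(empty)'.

After 1 (gather 2 sand): sand=2
After 2 (consume 2 sand): (empty)
After 3 (gather 2 mica): mica=2
After 4 (consume 2 mica): (empty)
After 5 (gather 3 sand): sand=3
After 6 (consume 3 sand): (empty)
After 7 (gather 3 sand): sand=3
After 8 (gather 2 mica): mica=2 sand=3
After 9 (consume 2 mica): sand=3

Answer: sand=3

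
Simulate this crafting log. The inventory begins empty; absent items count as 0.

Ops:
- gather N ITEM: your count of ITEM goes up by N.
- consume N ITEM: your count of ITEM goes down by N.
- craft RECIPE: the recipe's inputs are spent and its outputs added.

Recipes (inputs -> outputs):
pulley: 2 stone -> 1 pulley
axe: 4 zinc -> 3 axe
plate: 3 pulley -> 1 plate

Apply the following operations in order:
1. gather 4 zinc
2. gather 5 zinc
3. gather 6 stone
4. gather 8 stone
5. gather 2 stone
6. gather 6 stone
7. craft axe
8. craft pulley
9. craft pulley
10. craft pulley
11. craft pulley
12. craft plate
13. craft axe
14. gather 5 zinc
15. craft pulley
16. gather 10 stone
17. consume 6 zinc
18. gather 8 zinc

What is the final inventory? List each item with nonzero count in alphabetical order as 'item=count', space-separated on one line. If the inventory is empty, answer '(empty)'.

Answer: axe=6 plate=1 pulley=2 stone=22 zinc=8

Derivation:
After 1 (gather 4 zinc): zinc=4
After 2 (gather 5 zinc): zinc=9
After 3 (gather 6 stone): stone=6 zinc=9
After 4 (gather 8 stone): stone=14 zinc=9
After 5 (gather 2 stone): stone=16 zinc=9
After 6 (gather 6 stone): stone=22 zinc=9
After 7 (craft axe): axe=3 stone=22 zinc=5
After 8 (craft pulley): axe=3 pulley=1 stone=20 zinc=5
After 9 (craft pulley): axe=3 pulley=2 stone=18 zinc=5
After 10 (craft pulley): axe=3 pulley=3 stone=16 zinc=5
After 11 (craft pulley): axe=3 pulley=4 stone=14 zinc=5
After 12 (craft plate): axe=3 plate=1 pulley=1 stone=14 zinc=5
After 13 (craft axe): axe=6 plate=1 pulley=1 stone=14 zinc=1
After 14 (gather 5 zinc): axe=6 plate=1 pulley=1 stone=14 zinc=6
After 15 (craft pulley): axe=6 plate=1 pulley=2 stone=12 zinc=6
After 16 (gather 10 stone): axe=6 plate=1 pulley=2 stone=22 zinc=6
After 17 (consume 6 zinc): axe=6 plate=1 pulley=2 stone=22
After 18 (gather 8 zinc): axe=6 plate=1 pulley=2 stone=22 zinc=8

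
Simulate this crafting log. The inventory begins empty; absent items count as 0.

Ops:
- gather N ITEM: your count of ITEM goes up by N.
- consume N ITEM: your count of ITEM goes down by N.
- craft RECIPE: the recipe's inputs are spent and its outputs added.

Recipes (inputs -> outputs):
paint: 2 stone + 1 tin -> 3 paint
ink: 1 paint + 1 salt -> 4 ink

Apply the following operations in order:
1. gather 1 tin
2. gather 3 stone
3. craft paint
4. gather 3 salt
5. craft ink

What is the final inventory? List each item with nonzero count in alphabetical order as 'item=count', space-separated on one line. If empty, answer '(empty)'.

After 1 (gather 1 tin): tin=1
After 2 (gather 3 stone): stone=3 tin=1
After 3 (craft paint): paint=3 stone=1
After 4 (gather 3 salt): paint=3 salt=3 stone=1
After 5 (craft ink): ink=4 paint=2 salt=2 stone=1

Answer: ink=4 paint=2 salt=2 stone=1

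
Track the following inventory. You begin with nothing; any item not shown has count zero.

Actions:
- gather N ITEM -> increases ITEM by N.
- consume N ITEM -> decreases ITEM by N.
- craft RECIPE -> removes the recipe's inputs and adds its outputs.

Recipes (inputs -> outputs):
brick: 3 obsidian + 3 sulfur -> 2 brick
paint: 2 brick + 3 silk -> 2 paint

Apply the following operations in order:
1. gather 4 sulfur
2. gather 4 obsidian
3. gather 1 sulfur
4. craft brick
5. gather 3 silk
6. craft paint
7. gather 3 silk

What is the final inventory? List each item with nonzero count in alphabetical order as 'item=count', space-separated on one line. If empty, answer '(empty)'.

Answer: obsidian=1 paint=2 silk=3 sulfur=2

Derivation:
After 1 (gather 4 sulfur): sulfur=4
After 2 (gather 4 obsidian): obsidian=4 sulfur=4
After 3 (gather 1 sulfur): obsidian=4 sulfur=5
After 4 (craft brick): brick=2 obsidian=1 sulfur=2
After 5 (gather 3 silk): brick=2 obsidian=1 silk=3 sulfur=2
After 6 (craft paint): obsidian=1 paint=2 sulfur=2
After 7 (gather 3 silk): obsidian=1 paint=2 silk=3 sulfur=2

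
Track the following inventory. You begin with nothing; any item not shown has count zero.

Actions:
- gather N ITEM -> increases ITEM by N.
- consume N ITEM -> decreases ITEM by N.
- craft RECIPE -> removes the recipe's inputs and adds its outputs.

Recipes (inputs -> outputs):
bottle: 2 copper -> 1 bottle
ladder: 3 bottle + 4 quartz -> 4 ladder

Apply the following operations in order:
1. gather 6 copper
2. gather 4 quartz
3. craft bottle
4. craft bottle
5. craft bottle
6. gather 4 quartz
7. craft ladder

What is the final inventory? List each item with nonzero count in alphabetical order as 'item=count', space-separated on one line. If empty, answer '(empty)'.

After 1 (gather 6 copper): copper=6
After 2 (gather 4 quartz): copper=6 quartz=4
After 3 (craft bottle): bottle=1 copper=4 quartz=4
After 4 (craft bottle): bottle=2 copper=2 quartz=4
After 5 (craft bottle): bottle=3 quartz=4
After 6 (gather 4 quartz): bottle=3 quartz=8
After 7 (craft ladder): ladder=4 quartz=4

Answer: ladder=4 quartz=4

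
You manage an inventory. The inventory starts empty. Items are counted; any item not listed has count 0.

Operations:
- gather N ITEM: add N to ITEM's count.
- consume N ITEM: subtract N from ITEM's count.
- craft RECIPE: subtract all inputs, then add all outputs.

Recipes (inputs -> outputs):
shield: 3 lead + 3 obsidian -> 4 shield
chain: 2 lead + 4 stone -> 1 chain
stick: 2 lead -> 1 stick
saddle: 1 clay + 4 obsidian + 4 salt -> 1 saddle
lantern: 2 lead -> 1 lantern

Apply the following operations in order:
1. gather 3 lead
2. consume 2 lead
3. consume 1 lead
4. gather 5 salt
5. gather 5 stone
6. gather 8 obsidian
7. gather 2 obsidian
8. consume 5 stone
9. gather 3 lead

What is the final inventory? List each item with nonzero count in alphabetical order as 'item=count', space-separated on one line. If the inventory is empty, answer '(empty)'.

Answer: lead=3 obsidian=10 salt=5

Derivation:
After 1 (gather 3 lead): lead=3
After 2 (consume 2 lead): lead=1
After 3 (consume 1 lead): (empty)
After 4 (gather 5 salt): salt=5
After 5 (gather 5 stone): salt=5 stone=5
After 6 (gather 8 obsidian): obsidian=8 salt=5 stone=5
After 7 (gather 2 obsidian): obsidian=10 salt=5 stone=5
After 8 (consume 5 stone): obsidian=10 salt=5
After 9 (gather 3 lead): lead=3 obsidian=10 salt=5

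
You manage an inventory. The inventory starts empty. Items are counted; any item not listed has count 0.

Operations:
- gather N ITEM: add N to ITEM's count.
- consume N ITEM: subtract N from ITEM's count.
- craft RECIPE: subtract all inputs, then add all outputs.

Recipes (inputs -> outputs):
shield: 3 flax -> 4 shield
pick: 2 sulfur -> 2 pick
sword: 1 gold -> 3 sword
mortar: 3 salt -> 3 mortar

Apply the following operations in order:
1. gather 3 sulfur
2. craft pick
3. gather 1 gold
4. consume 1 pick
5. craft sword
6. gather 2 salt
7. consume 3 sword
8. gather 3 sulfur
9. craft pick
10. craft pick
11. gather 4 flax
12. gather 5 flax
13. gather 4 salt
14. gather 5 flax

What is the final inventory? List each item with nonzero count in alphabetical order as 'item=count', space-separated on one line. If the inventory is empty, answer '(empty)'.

Answer: flax=14 pick=5 salt=6

Derivation:
After 1 (gather 3 sulfur): sulfur=3
After 2 (craft pick): pick=2 sulfur=1
After 3 (gather 1 gold): gold=1 pick=2 sulfur=1
After 4 (consume 1 pick): gold=1 pick=1 sulfur=1
After 5 (craft sword): pick=1 sulfur=1 sword=3
After 6 (gather 2 salt): pick=1 salt=2 sulfur=1 sword=3
After 7 (consume 3 sword): pick=1 salt=2 sulfur=1
After 8 (gather 3 sulfur): pick=1 salt=2 sulfur=4
After 9 (craft pick): pick=3 salt=2 sulfur=2
After 10 (craft pick): pick=5 salt=2
After 11 (gather 4 flax): flax=4 pick=5 salt=2
After 12 (gather 5 flax): flax=9 pick=5 salt=2
After 13 (gather 4 salt): flax=9 pick=5 salt=6
After 14 (gather 5 flax): flax=14 pick=5 salt=6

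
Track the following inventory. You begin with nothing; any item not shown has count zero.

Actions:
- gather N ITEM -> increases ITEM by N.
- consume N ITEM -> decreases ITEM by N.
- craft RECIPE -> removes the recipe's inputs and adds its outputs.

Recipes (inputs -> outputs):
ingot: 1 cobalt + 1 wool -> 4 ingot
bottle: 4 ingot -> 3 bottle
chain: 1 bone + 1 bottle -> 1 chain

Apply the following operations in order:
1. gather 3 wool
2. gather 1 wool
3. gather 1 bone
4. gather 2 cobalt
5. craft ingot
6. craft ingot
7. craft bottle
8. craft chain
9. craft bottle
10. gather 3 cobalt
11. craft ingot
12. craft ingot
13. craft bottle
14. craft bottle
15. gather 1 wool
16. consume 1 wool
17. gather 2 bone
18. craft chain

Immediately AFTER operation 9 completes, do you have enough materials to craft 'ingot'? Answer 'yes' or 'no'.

Answer: no

Derivation:
After 1 (gather 3 wool): wool=3
After 2 (gather 1 wool): wool=4
After 3 (gather 1 bone): bone=1 wool=4
After 4 (gather 2 cobalt): bone=1 cobalt=2 wool=4
After 5 (craft ingot): bone=1 cobalt=1 ingot=4 wool=3
After 6 (craft ingot): bone=1 ingot=8 wool=2
After 7 (craft bottle): bone=1 bottle=3 ingot=4 wool=2
After 8 (craft chain): bottle=2 chain=1 ingot=4 wool=2
After 9 (craft bottle): bottle=5 chain=1 wool=2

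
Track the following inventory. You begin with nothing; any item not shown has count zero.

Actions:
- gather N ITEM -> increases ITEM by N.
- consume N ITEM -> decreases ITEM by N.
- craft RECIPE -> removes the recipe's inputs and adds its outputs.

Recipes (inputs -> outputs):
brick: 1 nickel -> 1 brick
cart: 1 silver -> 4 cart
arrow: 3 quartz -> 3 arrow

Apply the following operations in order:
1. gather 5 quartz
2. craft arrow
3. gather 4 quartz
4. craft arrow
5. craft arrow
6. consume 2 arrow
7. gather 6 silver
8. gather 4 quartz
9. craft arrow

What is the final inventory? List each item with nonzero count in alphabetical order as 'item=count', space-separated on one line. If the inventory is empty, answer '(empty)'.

After 1 (gather 5 quartz): quartz=5
After 2 (craft arrow): arrow=3 quartz=2
After 3 (gather 4 quartz): arrow=3 quartz=6
After 4 (craft arrow): arrow=6 quartz=3
After 5 (craft arrow): arrow=9
After 6 (consume 2 arrow): arrow=7
After 7 (gather 6 silver): arrow=7 silver=6
After 8 (gather 4 quartz): arrow=7 quartz=4 silver=6
After 9 (craft arrow): arrow=10 quartz=1 silver=6

Answer: arrow=10 quartz=1 silver=6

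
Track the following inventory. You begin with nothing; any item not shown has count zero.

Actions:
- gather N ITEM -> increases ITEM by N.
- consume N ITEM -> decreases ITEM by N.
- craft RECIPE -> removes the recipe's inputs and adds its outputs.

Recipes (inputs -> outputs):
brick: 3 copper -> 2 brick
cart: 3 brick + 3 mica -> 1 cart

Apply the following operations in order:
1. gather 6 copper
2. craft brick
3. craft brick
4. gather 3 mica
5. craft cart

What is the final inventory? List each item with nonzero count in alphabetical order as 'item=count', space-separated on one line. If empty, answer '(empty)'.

After 1 (gather 6 copper): copper=6
After 2 (craft brick): brick=2 copper=3
After 3 (craft brick): brick=4
After 4 (gather 3 mica): brick=4 mica=3
After 5 (craft cart): brick=1 cart=1

Answer: brick=1 cart=1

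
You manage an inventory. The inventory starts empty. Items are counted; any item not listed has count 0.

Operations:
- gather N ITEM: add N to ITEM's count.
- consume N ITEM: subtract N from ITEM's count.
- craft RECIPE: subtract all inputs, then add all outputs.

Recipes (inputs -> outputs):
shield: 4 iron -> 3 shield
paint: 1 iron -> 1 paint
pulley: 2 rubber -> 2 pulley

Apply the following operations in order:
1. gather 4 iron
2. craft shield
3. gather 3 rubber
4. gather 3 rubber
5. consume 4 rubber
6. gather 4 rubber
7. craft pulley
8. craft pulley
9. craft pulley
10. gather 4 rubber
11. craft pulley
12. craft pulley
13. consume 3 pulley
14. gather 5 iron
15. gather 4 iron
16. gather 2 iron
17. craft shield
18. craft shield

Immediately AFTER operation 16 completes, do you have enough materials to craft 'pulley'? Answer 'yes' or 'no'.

Answer: no

Derivation:
After 1 (gather 4 iron): iron=4
After 2 (craft shield): shield=3
After 3 (gather 3 rubber): rubber=3 shield=3
After 4 (gather 3 rubber): rubber=6 shield=3
After 5 (consume 4 rubber): rubber=2 shield=3
After 6 (gather 4 rubber): rubber=6 shield=3
After 7 (craft pulley): pulley=2 rubber=4 shield=3
After 8 (craft pulley): pulley=4 rubber=2 shield=3
After 9 (craft pulley): pulley=6 shield=3
After 10 (gather 4 rubber): pulley=6 rubber=4 shield=3
After 11 (craft pulley): pulley=8 rubber=2 shield=3
After 12 (craft pulley): pulley=10 shield=3
After 13 (consume 3 pulley): pulley=7 shield=3
After 14 (gather 5 iron): iron=5 pulley=7 shield=3
After 15 (gather 4 iron): iron=9 pulley=7 shield=3
After 16 (gather 2 iron): iron=11 pulley=7 shield=3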